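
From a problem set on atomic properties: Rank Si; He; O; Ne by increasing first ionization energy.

He is in period 1, group 18; O is in period 2, group 16; Ne is in period 2, group 18; Si is in period 3, group 14.
First ionization energy rises across a period (greater Z_eff holds electrons more tightly) and falls down a group (valence electrons are farther from the nucleus).
These span different periods and groups, so the two trends combine.
O > Si: relative to Si, both the across-period and down-group shifts push O's first ionization energy up.
Ne > O: Ne lies to the right of O in period 2, so the across-period effect alone puts Ne higher.
He > Ne: He sits above Ne in group 18, so the down-group effect alone puts He higher.
Approximate values (kJ/mol): He 2372, O 1314, Ne 2081, Si 786.
So from lowest to highest: Si < O < Ne < He.

Si < O < Ne < He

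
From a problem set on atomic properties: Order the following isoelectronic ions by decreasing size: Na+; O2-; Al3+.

All of these have 10 electrons, so size is governed by nuclear charge alone: the more protons, the stronger the pull on the same electron cloud, and the smaller the ion.
Nuclear charges: Al3+ (Z=13), Na+ (Z=11), O2- (Z=8).
Largest to smallest: O2- > Na+ > Al3+.

O2- > Na+ > Al3+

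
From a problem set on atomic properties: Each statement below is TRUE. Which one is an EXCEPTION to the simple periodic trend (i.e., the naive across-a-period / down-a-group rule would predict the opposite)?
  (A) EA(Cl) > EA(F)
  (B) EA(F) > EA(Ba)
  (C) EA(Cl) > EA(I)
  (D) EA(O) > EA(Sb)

(A)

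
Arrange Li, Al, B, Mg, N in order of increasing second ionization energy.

Mg, Al, B, N, Li

The second ionization energy removes an electron from the +1 ion. For each element: Li⁺ is the bare [He] core; Al⁺ still has 2 valence electrons; B⁺ still has 2 valence electrons; Mg⁺ still has 1 valence electron; N⁺ still has 4 valence electrons.
Core electrons are held far more tightly than valence electrons, so Li tops the IE_2 order.
Valence configurations: Al⁺ [Ne]3s², B⁺ [He]2s², Mg⁺ [Ne]3s¹, N⁺ [He]2s²2p².
Approximate IE_2 values (kJ/mol): Li 7298, Al 1817, B 2427, Mg 1451, N 2856.
So the second ionization energies run Mg < Al < B < N < Li.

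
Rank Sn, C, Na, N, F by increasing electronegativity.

Na < Sn < C < N < F

C is in period 2, group 14; N is in period 2, group 15; F is in period 2, group 17; Na is in period 3, group 1; Sn is in period 5, group 14.
Electronegativity increases across a period and decreases down a group, tracking effective nuclear charge and atomic size.
These span different periods and groups, so the two trends combine.
Sn > Na: the two effects oppose for this pair; the across-period effect wins (1.96 vs 0.93).
C > Sn: they share group 14; the group trend gives C the larger value.
N > C: both are in period 2; the period trend gives N the larger value.
F > N: F lies to the right of N in period 2, so the across-period effect alone puts F higher.
For reference (Pauling): C 2.55, N 3.04, F 3.98, Na 0.93, Sn 1.96.
So from lowest to highest: Na < Sn < C < N < F.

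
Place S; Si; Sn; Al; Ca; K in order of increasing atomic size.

S < Si < Al < Sn < Ca < K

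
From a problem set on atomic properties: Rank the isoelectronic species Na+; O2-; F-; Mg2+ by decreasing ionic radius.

All of these have 10 electrons, so size is governed by nuclear charge alone: the more protons, the stronger the pull on the same electron cloud, and the smaller the ion.
Nuclear charges: Mg2+ (Z=12), Na+ (Z=11), F- (Z=9), O2- (Z=8).
Largest to smallest: O2- > F- > Na+ > Mg2+.

O2- > F- > Na+ > Mg2+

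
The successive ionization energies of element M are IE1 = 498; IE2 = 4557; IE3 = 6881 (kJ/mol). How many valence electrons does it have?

1

Look for the largest jump between consecutive ionization energies: IE2/IE1 ≈ 9.2, far larger than any earlier ratio.
That jump marks the point where a core electron is being removed. So the atom has 1 valence electron.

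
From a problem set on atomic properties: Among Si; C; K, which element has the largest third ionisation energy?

After 2 electrons have been removed, what remains? Si²⁺ still has 2 valence electrons; C²⁺ still has 2 valence electrons; K²⁺ is already 1 electron into the core.
Usually core removal costs more than valence removal, but here the competition is close: a tightly held n=2 valence electron can cost more to remove than an n=3 core electron, so the actual values have to decide it.
Valence configurations: Si²⁺ [Ne]3s², C²⁺ [He]2s².
Approximate IE_3 values (kJ/mol): Si 3232, C 4620, K 4420.
Hence IE_3: Si < K < C.

C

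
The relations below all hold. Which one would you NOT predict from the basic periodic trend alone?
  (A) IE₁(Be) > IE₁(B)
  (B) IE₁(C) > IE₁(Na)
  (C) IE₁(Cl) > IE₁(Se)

(A)

The general trend: IE₁ increases across a period and decreases down a group.
(A) Be (period 2, group 2) vs B (period 2, group 13): the stated order contradicts the simple trend.
(B) C (period 2, group 14) vs Na (period 3, group 1): the stated order agrees with the simple trend.
(C) Cl (period 3, group 17) vs Se (period 4, group 16): the stated order agrees with the simple trend.
The exception is (A): removing B's lone 2p electron is easier than breaking Be's filled 2s².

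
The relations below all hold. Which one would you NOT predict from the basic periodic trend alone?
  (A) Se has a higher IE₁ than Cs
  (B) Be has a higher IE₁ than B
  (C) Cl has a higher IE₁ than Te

(B)

The general trend: IE₁ increases across a period and decreases down a group.
(A) Se (period 4, group 16) vs Cs (period 6, group 1): the stated order agrees with the simple trend.
(B) Be (period 2, group 2) vs B (period 2, group 13): the stated order contradicts the simple trend.
(C) Cl (period 3, group 17) vs Te (period 5, group 16): the stated order agrees with the simple trend.
The exception is (B): removing B's lone 2p electron is easier than breaking Be's filled 2s².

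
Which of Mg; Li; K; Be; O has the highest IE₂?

After 1 electron has been removed, what remains? Mg⁺ still has 1 valence electron; Li⁺ is the bare [He] core; K⁺ is the bare [Ar] core; Be⁺ still has 1 valence electron; O⁺ still has 5 valence electrons.
Usually core removal costs more than valence removal, but here the competition is close: a tightly held n=2 valence electron can cost more to remove than an n=3 core electron, so the actual values have to decide it.
Valence configurations: Mg⁺ [Ne]3s¹, Be⁺ [He]2s¹, O⁺ [He]2s²2p³.
The numbers (kJ/mol): Mg 1451, Li 7298, K 3052, Be 1757, O 3388.
Putting it together, IE_2: Mg < Be < K < O < Li.

Li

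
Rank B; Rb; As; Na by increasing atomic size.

B < As < Na < Rb

Atomic radius shrinks across a period as nuclear charge pulls the same shell inward, and grows down a group as new shells are added.
Neither a single period nor a single group — weigh both effects.
As > B: period and group pull opposite ways; the down-group shift dominates (121 vs 85 pm).
Na > As: period and group pull opposite ways; the across-period shift dominates (155 vs 121 pm).
Rb > Na: Rb sits below Na in group 1, so the down-group effect alone puts Rb larger.
Tabulated atomic radius (pm): B 85, Na 155, As 121, Rb 210.
So from smallest to largest: B < As < Na < Rb.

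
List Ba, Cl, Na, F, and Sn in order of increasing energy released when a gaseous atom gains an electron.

Ba < Na < Sn < F < Cl

Atoms with high Z_eff and room in the valence shell (especially the halogens) have the most exothermic electron affinities.
Neither a single period nor a single group — weigh both effects.
Na > Ba: the two effects oppose for this pair; the down-group effect wins (53 vs 14 kJ/mol).
Sn > Na: the two effects oppose for this pair; the across-period effect wins (107 vs 53 kJ/mol).
F > Sn: relative to Sn, both the across-period and down-group shifts push F's electron affinity up.
Cl > F: this pair runs against the simple trend — see the exception note.
Note the exception: Cl has a higher electron affinity than F, contrary to the simple trend — F's small 2p subshell makes the incoming electron feel strong e⁻–e⁻ repulsion, so Cl actually releases more energy on gaining an electron.
For reference (kJ/mol): F 328, Na 53, Cl 349, Sn 107, Ba 14.
So from lowest to highest: Ba < Na < Sn < F < Cl.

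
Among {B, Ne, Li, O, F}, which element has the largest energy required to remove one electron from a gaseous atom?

Li is in period 2, group 1; B is in period 2, group 13; O is in period 2, group 16; F is in period 2, group 17; Ne is in period 2, group 18.
First ionization energy rises across a period (greater Z_eff holds electrons more tightly) and falls down a group (valence electrons are farther from the nucleus).
All lie in period 2, so first ionization energy increases left to right.
The largest energy required to remove one electron from a gaseous atom among these belongs to Ne.

Ne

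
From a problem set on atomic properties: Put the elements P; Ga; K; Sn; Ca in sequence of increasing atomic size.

P is in period 3, group 15; K is in period 4, group 1; Ca is in period 4, group 2; Ga is in period 4, group 13; Sn is in period 5, group 14.
Atomic radius shrinks across a period as nuclear charge pulls the same shell inward, and grows down a group as new shells are added.
Neither a single period nor a single group — weigh both effects.
Ga > P: both effects reinforce here, so Ga is clearly the larger of the two.
Sn > Ga: period and group pull opposite ways; the down-group shift dominates (140 vs 124 pm).
Ca > Sn: the two effects oppose for this pair; the across-period effect wins (171 vs 140 pm).
K > Ca: K lies to the left of Ca in period 4, so the across-period effect alone puts K larger.
Tabulated atomic radius (pm): P 111, K 196, Ca 171, Ga 124, Sn 140.
So from smallest to largest: P < Ga < Sn < Ca < K.

P < Ga < Sn < Ca < K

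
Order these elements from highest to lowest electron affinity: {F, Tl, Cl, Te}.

F is in period 2, group 17; Cl is in period 3, group 17; Te is in period 5, group 16; Tl is in period 6, group 13.
Atoms with high Z_eff and room in the valence shell (especially the halogens) have the most exothermic electron affinities.
Here both period and group differ, so the two effects have to be weighed against each other.
Te > Tl: both effects reinforce here, so Te is clearly the higher of the two.
F > Te: relative to Te, both the across-period and down-group shifts push F's electron affinity up.
Cl > F: this pair runs against the simple trend — see the exception note.
Note the exception: Cl has a higher electron affinity than F, contrary to the simple trend — F's small 2p subshell makes the incoming electron feel strong e⁻–e⁻ repulsion, so Cl actually releases more energy on gaining an electron.
For reference (kJ/mol): F 328, Cl 349, Te 190, Tl 19.
So from highest to lowest: Cl > F > Te > Tl.

Cl > F > Te > Tl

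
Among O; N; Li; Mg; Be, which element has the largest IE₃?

Be

Consider each +2 ion: O²⁺ still has 4 valence electrons; N²⁺ still has 3 valence electrons; Li²⁺ is already 1 electron into the core; Mg²⁺ is the bare [Ne] core; Be²⁺ is the bare [He] core.
Pulling an electron out of a noble-gas core costs far more than removing a remaining valence electron, so Mg, Li and Be sit at the high end of IE_3.
Valence configurations: O²⁺ [He]2s²2p², N²⁺ [He]2s²2p¹.
The numbers (kJ/mol): O 5300, N 4578, Li 11815, Mg 7733, Be 14849.
Overall IE_3 order: N < O < Mg < Li < Be.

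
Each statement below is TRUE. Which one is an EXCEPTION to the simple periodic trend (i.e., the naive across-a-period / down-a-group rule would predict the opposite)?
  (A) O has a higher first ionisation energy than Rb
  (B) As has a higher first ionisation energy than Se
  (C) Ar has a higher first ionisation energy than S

(B)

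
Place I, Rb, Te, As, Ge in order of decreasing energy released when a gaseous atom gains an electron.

Ge is in period 4, group 14; As is in period 4, group 15; Rb is in period 5, group 1; Te is in period 5, group 16; I is in period 5, group 17.
Atoms with high Z_eff and room in the valence shell (especially the halogens) have the most exothermic electron affinities.
Here both period and group differ, so the two effects have to be weighed against each other.
As > Rb: both effects reinforce here, so As is clearly the higher of the two.
Ge > As: this pair runs against the simple trend — see the exception note.
Te > Ge: the two effects oppose for this pair; the across-period effect wins (190 vs 119 kJ/mol).
I > Te: I lies to the right of Te in period 5, so the across-period effect alone puts I higher.
Note the exception: Ge has a higher electron affinity than As, contrary to the simple trend — adding an electron to As's half-filled 4p³ is unfavourable, so Ge (4p²) has the more exothermic EA.
For reference (kJ/mol): Ge 119, As 78, Rb 47, Te 190, I 295.
So from highest to lowest: I > Te > Ge > As > Rb.

I, Te, Ge, As, Rb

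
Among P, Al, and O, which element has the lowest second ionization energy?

After 1 electron has been removed, what remains? P⁺ still has 4 valence electrons; Al⁺ still has 2 valence electrons; O⁺ still has 5 valence electrons.
All are still removing valence electrons, so compare the +1 ions as you would atoms: IE_2 generally rises across a period (higher Z_eff) and falls down a group (larger shell), subject to the usual subshell exceptions.
Valence configurations: P⁺ [Ne]3s²3p², Al⁺ [Ne]3s², O⁺ [He]2s²2p³.
The numbers (kJ/mol): P 1907, Al 1817, O 3388.
So the second ionization energies run Al < P < O.

Al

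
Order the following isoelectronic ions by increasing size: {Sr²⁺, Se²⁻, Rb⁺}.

All of these have 36 electrons, so size is governed by nuclear charge alone: the more protons, the stronger the pull on the same electron cloud, and the smaller the ion.
Nuclear charges: Sr²⁺ (Z=38), Rb⁺ (Z=37), Se²⁻ (Z=34).
Smallest to largest: Sr²⁺ < Rb⁺ < Se²⁻.

Sr²⁺ < Rb⁺ < Se²⁻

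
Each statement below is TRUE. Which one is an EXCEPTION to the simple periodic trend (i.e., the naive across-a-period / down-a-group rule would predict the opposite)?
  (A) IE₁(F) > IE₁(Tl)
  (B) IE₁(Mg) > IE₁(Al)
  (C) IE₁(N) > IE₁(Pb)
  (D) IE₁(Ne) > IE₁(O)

(B)

The general trend: first ionisation energy increases across a period and decreases down a group.
(A) F (period 2, group 17) vs Tl (period 6, group 13): the stated order agrees with the simple trend.
(B) Mg (period 3, group 2) vs Al (period 3, group 13): the stated order contradicts the simple trend.
(C) N (period 2, group 15) vs Pb (period 6, group 14): the stated order agrees with the simple trend.
(D) Ne (period 2, group 18) vs O (period 2, group 16): the stated order agrees with the simple trend.
The exception is (B): Al's single 3p electron is easier to remove than one from Mg's filled 3s².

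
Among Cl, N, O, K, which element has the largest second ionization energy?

O

The second ionization energy removes an electron from the +1 ion. For each element: Cl⁺ still has 6 valence electrons; N⁺ still has 4 valence electrons; O⁺ still has 5 valence electrons; K⁺ is the bare [Ar] core.
Usually core removal costs more than valence removal, but here the competition is close: a tightly held n=2 valence electron can cost more to remove than an n=3 core electron, so the actual values have to decide it.
Valence configurations: Cl⁺ [Ne]3s²3p⁴, N⁺ [He]2s²2p², O⁺ [He]2s²2p³.
The numbers (kJ/mol): Cl 2298, N 2856, O 3388, K 3052.
Overall IE_2 order: Cl < N < K < O.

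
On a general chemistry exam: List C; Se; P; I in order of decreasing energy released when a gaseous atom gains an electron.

C is in period 2, group 14; P is in period 3, group 15; Se is in period 4, group 16; I is in period 5, group 17.
Electron affinity generally becomes more exothermic across a period toward the halogens and less exothermic down a group.
These sit on a diagonal, where the across-period and down-group effects partly cancel.
C > P: the two effects oppose for this pair; the down-group effect wins (122 vs 72 kJ/mol).
Se > C: the two effects oppose for this pair; the across-period effect wins (195 vs 122 kJ/mol).
I > Se: the two effects oppose for this pair; the across-period effect wins (295 vs 195 kJ/mol).
Approximate values (kJ/mol): C 122, P 72, Se 195, I 295.
So from highest to lowest: I > Se > C > P.

I > Se > C > P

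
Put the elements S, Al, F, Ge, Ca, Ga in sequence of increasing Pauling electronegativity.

Ca, Al, Ga, Ge, S, F

F is in period 2, group 17; Al is in period 3, group 13; S is in period 3, group 16; Ca is in period 4, group 2; Ga is in period 4, group 13; Ge is in period 4, group 14.
Smaller atoms with higher effective nuclear charge are more electronegative.
Neither a single period nor a single group — weigh both effects.
Al > Ca: both effects reinforce here, so Al is clearly the higher of the two.
Ga > Al: this pair runs against the simple trend — see the exception note.
Ge > Ga: Ge lies to the right of Ga in period 4, so the across-period effect alone puts Ge higher.
S > Ge: both effects reinforce here, so S is clearly the higher of the two.
F > S: relative to S, both the across-period and down-group shifts push F's electronegativity up.
Note the exception: Ga has a higher electronegativity than Al, contrary to the simple trend — poor shielding by filled d (and f) subshells raises the heavier element's effective nuclear charge more than the simple down-group trend predicts.
For reference (Pauling): F 3.98, Al 1.61, S 2.58, Ca 1.00, Ga 1.81, Ge 2.01.
So from lowest to highest: Ca < Al < Ga < Ge < S < F.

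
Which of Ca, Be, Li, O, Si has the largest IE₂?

After 1 electron has been removed, what remains? Ca⁺ still has 1 valence electron; Be⁺ still has 1 valence electron; Li⁺ is the bare [He] core; O⁺ still has 5 valence electrons; Si⁺ still has 3 valence electrons.
Breaking into a closed-shell core is much more expensive than removing a leftover valence electron — Li has the largest IE_2 here.
Valence configurations: Ca⁺ [Ar]4s¹, Be⁺ [He]2s¹, O⁺ [He]2s²2p³, Si⁺ [Ne]3s²3p¹.
Tabulated IE_2 (kJ/mol): Ca 1145, Be 1757, Li 7298, O 3388, Si 1577.
Hence IE_2: Ca < Si < Be < O < Li.

Li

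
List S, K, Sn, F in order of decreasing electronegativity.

F is in period 2, group 17; S is in period 3, group 16; K is in period 4, group 1; Sn is in period 5, group 14.
Electronegativity increases across a period and decreases down a group, tracking effective nuclear charge and atomic size.
Here both period and group differ, so the two effects have to be weighed against each other.
Sn > K: the two effects oppose for this pair; the across-period effect wins (1.96 vs 0.82).
S > Sn: both effects reinforce here, so S is clearly the higher of the two.
F > S: relative to S, both the across-period and down-group shifts push F's electronegativity up.
For reference (Pauling): F 3.98, S 2.58, K 0.82, Sn 1.96.
So from highest to lowest: F > S > Sn > K.

F > S > Sn > K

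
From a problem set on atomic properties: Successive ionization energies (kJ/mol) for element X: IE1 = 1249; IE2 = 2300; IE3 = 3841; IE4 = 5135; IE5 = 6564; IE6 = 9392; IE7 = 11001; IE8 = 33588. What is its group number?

Look for the largest jump between consecutive ionization energies: IE8/IE7 ≈ 3.1, far larger than any earlier ratio.
That jump marks the point where a core electron is being removed. So the atom has 7 valence electrons.
A main-group element with 7 valence electrons is in group 17.

Group 17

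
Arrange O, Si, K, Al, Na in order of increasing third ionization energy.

Al < Si < K < O < Na

The third ionization energy removes an electron from the +2 ion. For each element: O²⁺ still has 4 valence electrons; Si²⁺ still has 2 valence electrons; K²⁺ is already 1 electron into the core; Al²⁺ still has 1 valence electron; Na²⁺ is already 1 electron into the core.
Usually core removal costs more than valence removal, but here the competition is close: a tightly held n=2 valence electron can cost more to remove than an n=3 core electron, so the actual values have to decide it.
Valence configurations: O²⁺ [He]2s²2p², Si²⁺ [Ne]3s², Al²⁺ [Ne]3s¹.
Tabulated IE_3 (kJ/mol): O 5300, Si 3232, K 4420, Al 2745, Na 6910.
Putting it together, IE_3: Al < Si < K < O < Na.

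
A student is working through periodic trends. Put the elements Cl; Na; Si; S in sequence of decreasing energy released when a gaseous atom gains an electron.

Cl > S > Si > Na

Na is in period 3, group 1; Si is in period 3, group 14; S is in period 3, group 16; Cl is in period 3, group 17.
Adding an electron releases more energy for atoms nearer the top right (short of the noble gases).
All lie in period 3, so electron affinity increases left to right.
So from highest to lowest: Cl > S > Si > Na.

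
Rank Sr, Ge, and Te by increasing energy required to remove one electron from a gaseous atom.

Sr < Ge < Te

Across a period the outer electron is held more tightly (higher IE₁); down a group it sits in a higher shell, more shielded, and comes off more easily.
Here both period and group differ, so the two effects have to be weighed against each other.
Ge > Sr: both effects reinforce here, so Ge is clearly the higher of the two.
Te > Ge: period and group pull opposite ways; the across-period shift dominates (869 vs 762 kJ/mol).
Approximate values (kJ/mol): Ge 762, Sr 550, Te 869.
So from lowest to highest: Sr < Ge < Te.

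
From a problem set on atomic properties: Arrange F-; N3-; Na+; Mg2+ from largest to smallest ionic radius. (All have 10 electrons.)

All of these have 10 electrons, so size is governed by nuclear charge alone: the more protons, the stronger the pull on the same electron cloud, and the smaller the ion.
Nuclear charges: Mg2+ (Z=12), Na+ (Z=11), F- (Z=9), N3- (Z=7).
Largest to smallest: N3- > F- > Na+ > Mg2+.

N3- > F- > Na+ > Mg2+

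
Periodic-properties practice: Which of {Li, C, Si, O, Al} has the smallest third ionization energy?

Al

The third ionization energy removes an electron from the +2 ion. For each element: Li²⁺ is already 1 electron into the core; C²⁺ still has 2 valence electrons; Si²⁺ still has 2 valence electrons; O²⁺ still has 4 valence electrons; Al²⁺ still has 1 valence electron.
Pulling an electron out of a noble-gas core costs far more than removing a remaining valence electron, so Li sits at the high end of IE_3.
Valence configurations: C²⁺ [He]2s², Si²⁺ [Ne]3s², O²⁺ [He]2s²2p², Al²⁺ [Ne]3s¹.
Tabulated IE_3 (kJ/mol): Li 11815, C 4620, Si 3232, O 5300, Al 2745.
So the third ionization energies run Al < Si < C < O < Li.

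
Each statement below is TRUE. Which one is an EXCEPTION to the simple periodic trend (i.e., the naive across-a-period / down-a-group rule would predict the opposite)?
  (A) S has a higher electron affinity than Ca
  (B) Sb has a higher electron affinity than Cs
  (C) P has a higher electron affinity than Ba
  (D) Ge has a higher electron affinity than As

(D)

The general trend: electron affinity increases across a period and decreases down a group.
(A) S (period 3, group 16) vs Ca (period 4, group 2): the stated order agrees with the simple trend.
(B) Sb (period 5, group 15) vs Cs (period 6, group 1): the stated order agrees with the simple trend.
(C) P (period 3, group 15) vs Ba (period 6, group 2): the stated order agrees with the simple trend.
(D) Ge (period 4, group 14) vs As (period 4, group 15): the stated order contradicts the simple trend.
The exception is (D): adding an electron to As's half-filled 4p³ is unfavourable, so Ge (4p²) has the more exothermic EA.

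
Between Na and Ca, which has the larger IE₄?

Na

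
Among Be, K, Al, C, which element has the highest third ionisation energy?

Consider each +2 ion: Be²⁺ is the bare [He] core; K²⁺ is already 1 electron into the core; Al²⁺ still has 1 valence electron; C²⁺ still has 2 valence electrons.
Usually core removal costs more than valence removal, but here the competition is close: a tightly held n=2 valence electron can cost more to remove than an n=3 core electron, so the actual values have to decide it.
Valence configurations: Al²⁺ [Ne]3s¹, C²⁺ [He]2s².
Approximate IE_3 values (kJ/mol): Be 14849, K 4420, Al 2745, C 4620.
So the third ionization energies run Al < K < C < Be.

Be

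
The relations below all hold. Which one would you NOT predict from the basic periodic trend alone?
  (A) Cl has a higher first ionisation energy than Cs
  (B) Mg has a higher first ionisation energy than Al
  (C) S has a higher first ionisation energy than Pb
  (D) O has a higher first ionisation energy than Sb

(B)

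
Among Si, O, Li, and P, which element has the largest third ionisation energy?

Li

The third ionization energy removes an electron from the +2 ion. For each element: Si²⁺ still has 2 valence electrons; O²⁺ still has 4 valence electrons; Li²⁺ is already 1 electron into the core; P²⁺ still has 3 valence electrons.
Breaking into a closed-shell core is much more expensive than removing a leftover valence electron — Li has the largest IE_3 here.
Valence configurations: Si²⁺ [Ne]3s², O²⁺ [He]2s²2p², P²⁺ [Ne]3s²3p¹.
P²⁺ loses a lone 3p electron whereas Si²⁺ must break into a filled 3s² pair, so IE_3(Si) > IE_3(P) even though P has the higher nuclear charge.
Tabulated IE_3 (kJ/mol): Si 3232, O 5300, Li 11815, P 2914.
So the third ionization energies run P < Si < O < Li.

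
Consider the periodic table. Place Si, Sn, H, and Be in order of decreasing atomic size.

Sn > Si > Be > H

H is in period 1, group 1; Be is in period 2, group 2; Si is in period 3, group 14; Sn is in period 5, group 14.
Radius decreases left→right (rising Z_eff, same n) and increases top→bottom (higher n).
Here both period and group differ, so the two effects have to be weighed against each other.
Be > H: the two effects oppose for this pair; the down-group effect wins (102 vs 32 pm).
Si > Be: period and group pull opposite ways; the down-group shift dominates (116 vs 102 pm).
Sn > Si: they share group 14; the group trend gives Sn the larger value.
Approximate values (pm): H 32, Be 102, Si 116, Sn 140.
So from largest to smallest: Sn > Si > Be > H.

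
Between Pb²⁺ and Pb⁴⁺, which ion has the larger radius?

Both ions have Z = 82 protons, but Pb⁴⁺ has lost more electrons, so its remaining electrons feel a larger effective nuclear charge per electron and are pulled in more tightly.
Higher positive charge → smaller ion, so Pb²⁺ > Pb⁴⁺.

Pb²⁺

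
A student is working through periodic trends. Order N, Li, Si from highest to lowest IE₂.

Consider each +1 ion: N⁺ still has 4 valence electrons; Li⁺ is the bare [He] core; Si⁺ still has 3 valence electrons.
Breaking into a closed-shell core is much more expensive than removing a leftover valence electron — Li has the largest IE_2 here.
Valence configurations: N⁺ [He]2s²2p², Si⁺ [Ne]3s²3p¹.
Tabulated IE_2 (kJ/mol): N 2856, Li 7298, Si 1577.
Hence IE_2: Si < N < Li.

Li, N, Si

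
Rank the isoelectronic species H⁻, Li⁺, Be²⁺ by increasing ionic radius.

All of these have 2 electrons, so size is governed by nuclear charge alone: the more protons, the stronger the pull on the same electron cloud, and the smaller the ion.
Nuclear charges: Be²⁺ (Z=4), Li⁺ (Z=3), H⁻ (Z=1).
Smallest to largest: Be²⁺ < Li⁺ < H⁻.

Be²⁺ < Li⁺ < H⁻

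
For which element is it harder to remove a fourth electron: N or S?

N

Consider each +3 ion: N³⁺ still has 2 valence electrons; S³⁺ still has 3 valence electrons.
All are still removing valence electrons, so compare the +3 ions as you would atoms: IE_4 generally rises across a period (higher Z_eff) and falls down a group (larger shell), subject to the usual subshell exceptions.
Valence configurations: N³⁺ [He]2s², S³⁺ [Ne]3s²3p¹.
Tabulated IE_4 (kJ/mol): N 7475, S 4556.
So the fourth ionization energies run S < N.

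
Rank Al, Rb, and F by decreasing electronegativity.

F is in period 2, group 17; Al is in period 3, group 13; Rb is in period 5, group 1.
EN rises left→right (higher Z_eff, smaller atoms) and falls top→bottom (larger, more shielded atoms).
These span different periods and groups, so the two trends combine.
Al > Rb: relative to Rb, both the across-period and down-group shifts push Al's electronegativity up.
F > Al: relative to Al, both the across-period and down-group shifts push F's electronegativity up.
Tabulated electronegativity (Pauling): F 3.98, Al 1.61, Rb 0.82.
So from highest to lowest: F > Al > Rb.

F, Al, Rb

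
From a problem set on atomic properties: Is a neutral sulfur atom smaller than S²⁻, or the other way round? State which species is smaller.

S

Forming S²⁻ adds 2 electrons to S. More electron–electron repulsion in the same shell, with unchanged nuclear charge, lets the cloud expand.
An anion is larger than its parent atom: S²⁻ > S.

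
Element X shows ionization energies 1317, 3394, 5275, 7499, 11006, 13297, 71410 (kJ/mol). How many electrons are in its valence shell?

6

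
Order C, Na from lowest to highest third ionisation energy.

Consider each +2 ion: C²⁺ still has 2 valence electrons; Na²⁺ is already 1 electron into the core.
Breaking into a closed-shell core is much more expensive than removing a leftover valence electron — Na has the largest IE_3 here.
Approximate IE_3 values (kJ/mol): C 4620, Na 6910.
So the third ionization energies run C < Na.

C, Na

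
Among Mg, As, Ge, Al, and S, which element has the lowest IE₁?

Al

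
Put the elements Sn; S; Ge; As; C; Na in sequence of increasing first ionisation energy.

C is in period 2, group 14; Na is in period 3, group 1; S is in period 3, group 16; Ge is in period 4, group 14; As is in period 4, group 15; Sn is in period 5, group 14.
Across a period the outer electron is held more tightly (higher IE₁); down a group it sits in a higher shell, more shielded, and comes off more easily.
These span different periods and groups, so the two trends combine.
Sn > Na: period and group pull opposite ways; the across-period shift dominates (709 vs 496 kJ/mol).
Ge > Sn: Ge sits above Sn in group 14, so the down-group effect alone puts Ge higher.
As > Ge: both are in period 4; the period trend gives As the larger value.
S > As: both effects reinforce here, so S is clearly the higher of the two.
C > S: the two effects oppose for this pair; the down-group effect wins (1086 vs 1000 kJ/mol).
Tabulated first ionization energy (kJ/mol): C 1086, Na 496, S 1000, Ge 762, As 947, Sn 709.
So from lowest to highest: Na < Sn < Ge < As < S < C.

Na < Sn < Ge < As < S < C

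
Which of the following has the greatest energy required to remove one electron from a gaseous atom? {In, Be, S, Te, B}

IE₁ increases left→right with effective nuclear charge and decreases top→bottom as the valence shell moves farther out.
Here both period and group differ, so the two effects have to be weighed against each other.
B > In: B sits above In in group 13, so the down-group effect alone puts B higher.
Te > B: period and group pull opposite ways; the across-period shift dominates (869 vs 801 kJ/mol).
Be > Te: the two effects oppose for this pair; the down-group effect wins (900 vs 869 kJ/mol).
S > Be: period and group pull opposite ways; the across-period shift dominates (1000 vs 900 kJ/mol).
Note the exception: Be has a higher first ionization energy than B, contrary to the simple trend — removing B's lone 2p electron is easier than breaking Be's filled 2s².
Tabulated first ionization energy (kJ/mol): Be 900, B 801, S 1000, In 558, Te 869.
The greatest energy required to remove one electron from a gaseous atom among these belongs to S.

S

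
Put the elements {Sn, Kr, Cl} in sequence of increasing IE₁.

Cl is in period 3, group 17; Kr is in period 4, group 18; Sn is in period 5, group 14.
First ionization energy rises across a period (greater Z_eff holds electrons more tightly) and falls down a group (valence electrons are farther from the nucleus).
Here both period and group differ, so the two effects have to be weighed against each other.
Cl > Sn: relative to Sn, both the across-period and down-group shifts push Cl's first ionization energy up.
Kr > Cl: the two effects oppose for this pair; the across-period effect wins (1351 vs 1251 kJ/mol).
Approximate values (kJ/mol): Cl 1251, Kr 1351, Sn 709.
So from lowest to highest: Sn < Cl < Kr.

Sn, Cl, Kr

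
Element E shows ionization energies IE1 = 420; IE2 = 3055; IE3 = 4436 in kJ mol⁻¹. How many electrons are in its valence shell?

Look for the largest jump between consecutive ionization energies: IE2/IE1 ≈ 7.3, far larger than any earlier ratio.
That jump marks the point where a core electron is being removed. So the atom has 1 valence electron.

1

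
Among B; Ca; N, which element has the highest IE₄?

The fourth ionization energy removes an electron from the +3 ion. For each element: B³⁺ is the bare [He] core; Ca³⁺ is already 1 electron into the core; N³⁺ still has 2 valence electrons.
Usually core removal costs more than valence removal, but here the competition is close: a tightly held n=2 valence electron can cost more to remove than an n=3 core electron, so the actual values have to decide it.
Approximate IE_4 values (kJ/mol): B 25026, Ca 6491, N 7475.
Overall IE_4 order: Ca < N < B.

B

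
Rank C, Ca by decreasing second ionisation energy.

C > Ca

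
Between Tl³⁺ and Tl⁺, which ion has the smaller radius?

Both ions have Z = 81 protons, but Tl³⁺ has lost more electrons, so its remaining electrons feel a larger effective nuclear charge per electron and are pulled in more tightly.
Higher positive charge → smaller ion, so Tl⁺ > Tl³⁺.

Tl³⁺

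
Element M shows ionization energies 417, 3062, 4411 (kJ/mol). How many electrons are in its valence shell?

1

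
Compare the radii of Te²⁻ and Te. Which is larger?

Te²⁻

Forming Te²⁻ adds 2 electrons to Te. More electron–electron repulsion in the same shell, with unchanged nuclear charge, lets the cloud expand.
An anion is larger than its parent atom: Te²⁻ > Te.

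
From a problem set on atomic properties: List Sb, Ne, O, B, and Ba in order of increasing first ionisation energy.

Across a period the outer electron is held more tightly (higher IE₁); down a group it sits in a higher shell, more shielded, and comes off more easily.
Here both period and group differ, so the two effects have to be weighed against each other.
B > Ba: both effects reinforce here, so B is clearly the higher of the two.
Sb > B: the two effects oppose for this pair; the across-period effect wins (831 vs 801 kJ/mol).
O > Sb: both effects reinforce here, so O is clearly the higher of the two.
Ne > O: both are in period 2; the period trend gives Ne the larger value.
Approximate values (kJ/mol): B 801, O 1314, Ne 2081, Sb 831, Ba 503.
So from lowest to highest: Ba < B < Sb < O < Ne.

Ba, B, Sb, O, Ne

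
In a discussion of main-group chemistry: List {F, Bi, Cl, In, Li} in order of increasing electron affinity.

In < Li < Bi < F < Cl

EA tends to increase across a period and decrease down a group, though the pattern is less regular than for IE or radius.
Neither a single period nor a single group — weigh both effects.
Li > In: the two effects oppose for this pair; the down-group effect wins (60 vs 29 kJ/mol).
Bi > Li: period and group pull opposite ways; the across-period shift dominates (91 vs 60 kJ/mol).
F > Bi: both effects reinforce here, so F is clearly the higher of the two.
Cl > F: this pair runs against the simple trend — see the exception note.
Note the exception: Cl has a higher electron affinity than F, contrary to the simple trend — F's small 2p subshell makes the incoming electron feel strong e⁻–e⁻ repulsion, so Cl actually releases more energy on gaining an electron.
For reference (kJ/mol): Li 60, F 328, Cl 349, In 29, Bi 91.
So from lowest to highest: In < Li < Bi < F < Cl.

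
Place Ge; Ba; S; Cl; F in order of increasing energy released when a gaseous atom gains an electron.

F is in period 2, group 17; S is in period 3, group 16; Cl is in period 3, group 17; Ge is in period 4, group 14; Ba is in period 6, group 2.
Adding an electron releases more energy for atoms nearer the top right (short of the noble gases).
Here both period and group differ, so the two effects have to be weighed against each other.
Ge > Ba: both effects reinforce here, so Ge is clearly the higher of the two.
S > Ge: relative to Ge, both the across-period and down-group shifts push S's electron affinity up.
F > S: both effects reinforce here, so F is clearly the higher of the two.
Cl > F: this pair runs against the simple trend — see the exception note.
Note the exception: Cl has a higher electron affinity than F, contrary to the simple trend — F's small 2p subshell makes the incoming electron feel strong e⁻–e⁻ repulsion, so Cl actually releases more energy on gaining an electron.
Approximate values (kJ/mol): F 328, S 200, Cl 349, Ge 119, Ba 14.
So from lowest to highest: Ba < Ge < S < F < Cl.

Ba, Ge, S, F, Cl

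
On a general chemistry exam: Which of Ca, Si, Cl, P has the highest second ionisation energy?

Cl

IE_2 is the cost of taking one more electron from the +1 cation: Ca⁺ still has 1 valence electron; Si⁺ still has 3 valence electrons; Cl⁺ still has 6 valence electrons; P⁺ still has 4 valence electrons.
All are still removing valence electrons, so compare the +1 ions as you would atoms: IE_2 generally rises across a period (higher Z_eff) and falls down a group (larger shell), subject to the usual subshell exceptions.
Valence configurations: Ca⁺ [Ar]4s¹, Si⁺ [Ne]3s²3p¹, Cl⁺ [Ne]3s²3p⁴, P⁺ [Ne]3s²3p².
The numbers (kJ/mol): Ca 1145, Si 1577, Cl 2298, P 1907.
Overall IE_2 order: Ca < Si < P < Cl.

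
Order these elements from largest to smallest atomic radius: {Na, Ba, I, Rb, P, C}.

C is in period 2, group 14; Na is in period 3, group 1; P is in period 3, group 15; Rb is in period 5, group 1; I is in period 5, group 17; Ba is in period 6, group 2.
Atomic radius shrinks across a period as nuclear charge pulls the same shell inward, and grows down a group as new shells are added.
These span different periods and groups, so the two trends combine.
P > C: the two effects oppose for this pair; the down-group effect wins (111 vs 75 pm).
I > P: the two effects oppose for this pair; the down-group effect wins (133 vs 111 pm).
Na > I: period and group pull opposite ways; the across-period shift dominates (155 vs 133 pm).
Ba > Na: the two effects oppose for this pair; the down-group effect wins (196 vs 155 pm).
Rb > Ba: the two effects oppose for this pair; the across-period effect wins (210 vs 196 pm).
Tabulated atomic radius (pm): C 75, Na 155, P 111, Rb 210, I 133, Ba 196.
So from largest to smallest: Rb > Ba > Na > I > P > C.

Rb, Ba, Na, I, P, C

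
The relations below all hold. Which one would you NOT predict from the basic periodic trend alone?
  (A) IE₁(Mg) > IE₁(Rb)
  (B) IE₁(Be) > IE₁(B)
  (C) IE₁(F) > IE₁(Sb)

(B)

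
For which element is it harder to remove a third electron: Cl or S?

Cl

The third ionization energy removes an electron from the +2 ion. For each element: Cl²⁺ still has 5 valence electrons; S²⁺ still has 4 valence electrons.
All are still removing valence electrons, so compare the +2 ions as you would atoms: IE_3 generally rises across a period (higher Z_eff) and falls down a group (larger shell), subject to the usual subshell exceptions.
Valence configurations: Cl²⁺ [Ne]3s²3p³, S²⁺ [Ne]3s²3p².
Approximate IE_3 values (kJ/mol): Cl 3822, S 3357.
Hence IE_3: S < Cl.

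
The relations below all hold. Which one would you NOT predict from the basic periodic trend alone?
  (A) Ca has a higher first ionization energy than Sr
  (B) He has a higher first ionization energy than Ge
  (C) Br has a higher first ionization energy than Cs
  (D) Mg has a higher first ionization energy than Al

(D)

The general trend: first ionization energy increases across a period and decreases down a group.
(A) Ca (period 4, group 2) vs Sr (period 5, group 2): the stated order agrees with the simple trend.
(B) He (period 1, group 18) vs Ge (period 4, group 14): the stated order agrees with the simple trend.
(C) Br (period 4, group 17) vs Cs (period 6, group 1): the stated order agrees with the simple trend.
(D) Mg (period 3, group 2) vs Al (period 3, group 13): the stated order contradicts the simple trend.
The exception is (D): Al's single 3p electron is easier to remove than one from Mg's filled 3s².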